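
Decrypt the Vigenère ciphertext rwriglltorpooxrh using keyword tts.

ydzpntsawywwvezo

Repeat the key across the ciphertext: ttsttsttsttsttst
r(17)−t(19): -2≡24 → y
w(22)−t(19): 3 → d
r(17)−s(18): -1≡25 → z
i(8)−t(19): -11≡15 → p
g(6)−t(19): -13≡13 → n
l(11)−s(18): -7≡19 → t
l(11)−t(19): -8≡18 → s
t(19)−t(19): 0 → a
o(14)−s(18): -4≡22 → w
r(17)−t(19): -2≡24 → y
p(15)−t(19): -4≡22 → w
o(14)−s(18): -4≡22 → w
o(14)−t(19): -5≡21 → v
x(23)−t(19): 4 → e
r(17)−s(18): -1≡25 → z
h(7)−t(19): -12≡14 → o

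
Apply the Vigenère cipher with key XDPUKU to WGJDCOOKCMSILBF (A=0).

Repeat the key across the message: XDPUKUXDPUKUXDP
W(22)+X(23): 45≡19 → T
G(6)+D(3): 9 → J
J(9)+P(15): 24 → Y
D(3)+U(20): 23 → X
C(2)+K(10): 12 → M
O(14)+U(20): 34≡8 → I
O(14)+X(23): 37≡11 → L
K(10)+D(3): 13 → N
C(2)+P(15): 17 → R
M(12)+U(20): 32≡6 → G
S(18)+K(10): 28≡2 → C
I(8)+U(20): 28≡2 → C
L(11)+X(23): 34≡8 → I
B(1)+D(3): 4 → E
F(5)+P(15): 20 → U

TJYXMILNRGCCIEU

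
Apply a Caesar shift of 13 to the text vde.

iqr

v(21): 21+13=34≡8 → i
d(3): 3+13=16 → q
e(4): 4+13=17 → r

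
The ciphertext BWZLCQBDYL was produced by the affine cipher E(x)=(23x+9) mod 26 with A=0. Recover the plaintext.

UNMILPUCVI

The inverse of 23 mod 26 is 17, since 23·17=391≡1. Apply D(y)=17·(y−9) mod 26:
B(1): 17·(1−9)=-136≡20 → U
W(22): 17·(22−9)=221≡13 → N
Z(25): 17·(25−9)=272≡12 → M
L(11): 17·(11−9)=34≡8 → I
C(2): 17·(2−9)=-119≡11 → L
Q(16): 17·(16−9)=119≡15 → P
B(1): 17·(1−9)=-136≡20 → U
D(3): 17·(3−9)=-102≡2 → C
Y(24): 17·(24−9)=255≡21 → V
L(11): 17·(11−9)=34≡8 → I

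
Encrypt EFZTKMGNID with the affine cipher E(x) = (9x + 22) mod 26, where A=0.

E(4): 9·4+22=58≡6 → G
F(5): 9·5+22=67≡15 → P
Z(25): 9·25+22=247≡13 → N
T(19): 9·19+22=193≡11 → L
K(10): 9·10+22=112≡8 → I
M(12): 9·12+22=130≡0 → A
G(6): 9·6+22=76≡24 → Y
N(13): 9·13+22=139≡9 → J
I(8): 9·8+22=94≡16 → Q
D(3): 9·3+22=49≡23 → X

GPNLIAYJQX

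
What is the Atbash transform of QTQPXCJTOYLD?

JGJKCXQGLBOW

Q(16) → J(9)
T(19) → G(6)
Q(16) → J(9)
P(15) → K(10)
X(23) → C(2)
C(2) → X(23)
J(9) → Q(16)
T(19) → G(6)
O(14) → L(11)
Y(24) → B(1)
L(11) → O(14)
D(3) → W(22)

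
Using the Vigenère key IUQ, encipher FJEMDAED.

Repeat the key across the message: IUQIUQIU
F(5)+I(8): 13 → N
J(9)+U(20): 29≡3 → D
E(4)+Q(16): 20 → U
M(12)+I(8): 20 → U
D(3)+U(20): 23 → X
A(0)+Q(16): 16 → Q
E(4)+I(8): 12 → M
D(3)+U(20): 23 → X

NDUUXQMX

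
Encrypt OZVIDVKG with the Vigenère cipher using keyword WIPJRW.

KHKRURGO

Repeat the key across the message: WIPJRWWI
O(14)+W(22): 36≡10 → K
Z(25)+I(8): 33≡7 → H
V(21)+P(15): 36≡10 → K
I(8)+J(9): 17 → R
D(3)+R(17): 20 → U
V(21)+W(22): 43≡17 → R
K(10)+W(22): 32≡6 → G
G(6)+I(8): 14 → O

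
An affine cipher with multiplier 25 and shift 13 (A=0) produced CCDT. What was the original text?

LLKU

The inverse of 25 mod 26 is 25, since 25·25=625≡1. Apply D(y)=25·(y−13) mod 26:
C(2): 25·(2−13)=-275≡11 → L
C(2): 25·(2−13)=-275≡11 → L
D(3): 25·(3−13)=-250≡10 → K
T(19): 25·(19−13)=150≡20 → U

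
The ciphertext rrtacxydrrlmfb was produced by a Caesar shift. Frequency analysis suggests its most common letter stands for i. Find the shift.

The most frequent ciphertext letter is r (appears 4 times).
r is position 17; i is position 8.
Shift = 9.

9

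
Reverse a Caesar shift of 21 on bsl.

gxq

b(1): 1−21=-20≡6 → g
s(18): 18−21=-3≡23 → x
l(11): 11−21=-10≡16 → q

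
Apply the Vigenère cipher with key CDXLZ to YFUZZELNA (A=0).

AIRKYGOKL

Repeat the key across the message: CDXLZCDXL
Y(24)+C(2): 26≡0 → A
F(5)+D(3): 8 → I
U(20)+X(23): 43≡17 → R
Z(25)+L(11): 36≡10 → K
Z(25)+Z(25): 50≡24 → Y
E(4)+C(2): 6 → G
L(11)+D(3): 14 → O
N(13)+X(23): 36≡10 → K
A(0)+L(11): 11 → L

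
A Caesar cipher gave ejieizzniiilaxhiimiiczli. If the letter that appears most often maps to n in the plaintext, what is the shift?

21

The most frequent ciphertext letter is i (appears 10 times).
i is position 8; n is position 13.
Shift = -5≡21.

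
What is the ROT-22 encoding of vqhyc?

rmduy

v(21): 21+22=43≡17 → r
q(16): 16+22=38≡12 → m
h(7): 7+22=29≡3 → d
y(24): 24+22=46≡20 → u
c(2): 2+22=24 → y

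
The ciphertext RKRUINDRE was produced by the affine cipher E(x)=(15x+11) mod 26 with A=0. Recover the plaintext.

The inverse of 15 mod 26 is 7, since 15·7=105≡1. Apply D(y)=7·(y−11) mod 26:
R(17): 7·(17−11)=42≡16 → Q
K(10): 7·(10−11)=-7≡19 → T
R(17): 7·(17−11)=42≡16 → Q
U(20): 7·(20−11)=63≡11 → L
I(8): 7·(8−11)=-21≡5 → F
N(13): 7·(13−11)=14 → O
D(3): 7·(3−11)=-56≡22 → W
R(17): 7·(17−11)=42≡16 → Q
E(4): 7·(4−11)=-49≡3 → D

QTQLFOWQD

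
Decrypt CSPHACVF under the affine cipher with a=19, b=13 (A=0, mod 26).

The inverse of 19 mod 26 is 11, since 19·11=209≡1. Apply D(y)=11·(y−13) mod 26:
C(2): 11·(2−13)=-121≡9 → J
S(18): 11·(18−13)=55≡3 → D
P(15): 11·(15−13)=22 → W
H(7): 11·(7−13)=-66≡12 → M
A(0): 11·(0−13)=-143≡13 → N
C(2): 11·(2−13)=-121≡9 → J
V(21): 11·(21−13)=88≡10 → K
F(5): 11·(5−13)=-88≡16 → Q

JDWMNJKQ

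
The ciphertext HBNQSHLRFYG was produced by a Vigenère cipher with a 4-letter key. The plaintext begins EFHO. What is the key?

Subtract each crib letter from the matching ciphertext letter (mod 26):
H(7)−E(4)=3 → D
B(1)−F(5)=-4≡22 → W
N(13)−H(7)=6 → G
Q(16)−O(14)=2 → C

DWGC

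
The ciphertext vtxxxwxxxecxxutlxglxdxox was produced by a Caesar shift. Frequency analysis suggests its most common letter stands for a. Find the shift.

The most frequent ciphertext letter is x (appears 12 times).
x is position 23; a is position 0.
Shift = 23.

23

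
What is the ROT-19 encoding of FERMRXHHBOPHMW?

F(5): 5+19=24 → Y
E(4): 4+19=23 → X
R(17): 17+19=36≡10 → K
M(12): 12+19=31≡5 → F
R(17): 17+19=36≡10 → K
X(23): 23+19=42≡16 → Q
H(7): 7+19=26≡0 → A
H(7): 7+19=26≡0 → A
B(1): 1+19=20 → U
O(14): 14+19=33≡7 → H
P(15): 15+19=34≡8 → I
H(7): 7+19=26≡0 → A
M(12): 12+19=31≡5 → F
W(22): 22+19=41≡15 → P

YXKFKQAAUHIAFP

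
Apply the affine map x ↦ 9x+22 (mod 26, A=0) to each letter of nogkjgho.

jsyizyhs

n(13): 9·13+22=139≡9 → j
o(14): 9·14+22=148≡18 → s
g(6): 9·6+22=76≡24 → y
k(10): 9·10+22=112≡8 → i
j(9): 9·9+22=103≡25 → z
g(6): 9·6+22=76≡24 → y
h(7): 9·7+22=85≡7 → h
o(14): 9·14+22=148≡18 → s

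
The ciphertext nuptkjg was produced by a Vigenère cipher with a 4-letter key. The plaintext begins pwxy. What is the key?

yysv

Subtract each crib letter from the matching ciphertext letter (mod 26):
n(13)−p(15)=-2≡24 → y
u(20)−w(22)=-2≡24 → y
p(15)−x(23)=-8≡18 → s
t(19)−y(24)=-5≡21 → v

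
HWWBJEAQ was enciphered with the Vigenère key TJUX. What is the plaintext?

Repeat the key across the ciphertext: TJUXTJUX
H(7)−T(19): -12≡14 → O
W(22)−J(9): 13 → N
W(22)−U(20): 2 → C
B(1)−X(23): -22≡4 → E
J(9)−T(19): -10≡16 → Q
E(4)−J(9): -5≡21 → V
A(0)−U(20): -20≡6 → G
Q(16)−X(23): -7≡19 → T

ONCEQVGT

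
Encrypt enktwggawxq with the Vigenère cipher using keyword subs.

Repeat the key across the message: subssubssub
e(4)+s(18): 22 → w
n(13)+u(20): 33≡7 → h
k(10)+b(1): 11 → l
t(19)+s(18): 37≡11 → l
w(22)+s(18): 40≡14 → o
g(6)+u(20): 26≡0 → a
g(6)+b(1): 7 → h
a(0)+s(18): 18 → s
w(22)+s(18): 40≡14 → o
x(23)+u(20): 43≡17 → r
q(16)+b(1): 17 → r

whlloahsorr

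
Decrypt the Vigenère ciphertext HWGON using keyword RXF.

QZBXQ

Repeat the key across the ciphertext: RXFRX
H(7)−R(17): -10≡16 → Q
W(22)−X(23): -1≡25 → Z
G(6)−F(5): 1 → B
O(14)−R(17): -3≡23 → X
N(13)−X(23): -10≡16 → Q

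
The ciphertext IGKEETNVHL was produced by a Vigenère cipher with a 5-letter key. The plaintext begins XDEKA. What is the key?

Subtract each crib letter from the matching ciphertext letter (mod 26):
I(8)−X(23)=-15≡11 → L
G(6)−D(3)=3 → D
K(10)−E(4)=6 → G
E(4)−K(10)=-6≡20 → U
E(4)−A(0)=4 → E

LDGUE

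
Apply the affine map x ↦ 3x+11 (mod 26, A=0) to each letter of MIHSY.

VJGNF

M(12): 3·12+11=47≡21 → V
I(8): 3·8+11=35≡9 → J
H(7): 3·7+11=32≡6 → G
S(18): 3·18+11=65≡13 → N
Y(24): 3·24+11=83≡5 → F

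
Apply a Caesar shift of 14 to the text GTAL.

UHOZ

G(6): 6+14=20 → U
T(19): 19+14=33≡7 → H
A(0): 0+14=14 → O
L(11): 11+14=25 → Z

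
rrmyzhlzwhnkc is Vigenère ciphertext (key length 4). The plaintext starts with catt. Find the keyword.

Subtract each crib letter from the matching ciphertext letter (mod 26):
r(17)−c(2)=15 → p
r(17)−a(0)=17 → r
m(12)−t(19)=-7≡19 → t
y(24)−t(19)=5 → f

prtf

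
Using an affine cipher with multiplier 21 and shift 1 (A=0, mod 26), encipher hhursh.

ssfups

h(7): 21·7+1=148≡18 → s
h(7): 21·7+1=148≡18 → s
u(20): 21·20+1=421≡5 → f
r(17): 21·17+1=358≡20 → u
s(18): 21·18+1=379≡15 → p
h(7): 21·7+1=148≡18 → s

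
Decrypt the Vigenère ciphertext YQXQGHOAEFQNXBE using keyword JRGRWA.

Repeat the key across the ciphertext: JRGRWAJRGRWAJRG
Y(24)−J(9): 15 → P
Q(16)−R(17): -1≡25 → Z
X(23)−G(6): 17 → R
Q(16)−R(17): -1≡25 → Z
G(6)−W(22): -16≡10 → K
H(7)−A(0): 7 → H
O(14)−J(9): 5 → F
A(0)−R(17): -17≡9 → J
E(4)−G(6): -2≡24 → Y
F(5)−R(17): -12≡14 → O
Q(16)−W(22): -6≡20 → U
N(13)−A(0): 13 → N
X(23)−J(9): 14 → O
B(1)−R(17): -16≡10 → K
E(4)−G(6): -2≡24 → Y

PZRZKHFJYOUNOKY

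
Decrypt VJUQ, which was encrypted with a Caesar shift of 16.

V(21): 21−16=5 → F
J(9): 9−16=-7≡19 → T
U(20): 20−16=4 → E
Q(16): 16−16=0 → A

FTEA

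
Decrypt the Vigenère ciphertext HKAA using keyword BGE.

Repeat the key across the ciphertext: BGEB
H(7)−B(1): 6 → G
K(10)−G(6): 4 → E
A(0)−E(4): -4≡22 → W
A(0)−B(1): -1≡25 → Z

GEWZ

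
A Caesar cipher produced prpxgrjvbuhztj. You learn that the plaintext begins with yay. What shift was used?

From the crib: p(15)−y(24)=-9≡17, so the shift is 17.

17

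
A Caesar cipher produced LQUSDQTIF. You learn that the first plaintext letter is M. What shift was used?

25

From the crib: L(11)−M(12)=-1≡25, so the shift is 25.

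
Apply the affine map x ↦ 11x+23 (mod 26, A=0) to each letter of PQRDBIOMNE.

P(15): 11·15+23=188≡6 → G
Q(16): 11·16+23=199≡17 → R
R(17): 11·17+23=210≡2 → C
D(3): 11·3+23=56≡4 → E
B(1): 11·1+23=34≡8 → I
I(8): 11·8+23=111≡7 → H
O(14): 11·14+23=177≡21 → V
M(12): 11·12+23=155≡25 → Z
N(13): 11·13+23=166≡10 → K
E(4): 11·4+23=67≡15 → P

GRCEIHVZKP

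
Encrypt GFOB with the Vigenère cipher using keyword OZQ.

Repeat the key across the message: OZQO
G(6)+O(14): 20 → U
F(5)+Z(25): 30≡4 → E
O(14)+Q(16): 30≡4 → E
B(1)+O(14): 15 → P

UEEP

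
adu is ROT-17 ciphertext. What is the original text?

a(0): 0−17=-17≡9 → j
d(3): 3−17=-14≡12 → m
u(20): 20−17=3 → d

jmd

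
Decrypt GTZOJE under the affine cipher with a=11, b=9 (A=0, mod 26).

VISRAJ

The inverse of 11 mod 26 is 19, since 11·19=209≡1. Apply D(y)=19·(y−9) mod 26:
G(6): 19·(6−9)=-57≡21 → V
T(19): 19·(19−9)=190≡8 → I
Z(25): 19·(25−9)=304≡18 → S
O(14): 19·(14−9)=95≡17 → R
J(9): 19·(9−9)=0 → A
E(4): 19·(4−9)=-95≡9 → J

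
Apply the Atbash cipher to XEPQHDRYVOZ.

X(23) → C(2)
E(4) → V(21)
P(15) → K(10)
Q(16) → J(9)
H(7) → S(18)
D(3) → W(22)
R(17) → I(8)
Y(24) → B(1)
V(21) → E(4)
O(14) → L(11)
Z(25) → A(0)

CVKJSWIBELA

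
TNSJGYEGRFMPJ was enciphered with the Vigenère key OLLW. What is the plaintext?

Repeat the key across the ciphertext: OLLWOLLWOLLWO
T(19)−O(14): 5 → F
N(13)−L(11): 2 → C
S(18)−L(11): 7 → H
J(9)−W(22): -13≡13 → N
G(6)−O(14): -8≡18 → S
Y(24)−L(11): 13 → N
E(4)−L(11): -7≡19 → T
G(6)−W(22): -16≡10 → K
R(17)−O(14): 3 → D
F(5)−L(11): -6≡20 → U
M(12)−L(11): 1 → B
P(15)−W(22): -7≡19 → T
J(9)−O(14): -5≡21 → V

FCHNSNTKDUBTV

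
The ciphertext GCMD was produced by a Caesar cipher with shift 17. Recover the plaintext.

PLVM

G(6): 6−17=-11≡15 → P
C(2): 2−17=-15≡11 → L
M(12): 12−17=-5≡21 → V
D(3): 3−17=-14≡12 → M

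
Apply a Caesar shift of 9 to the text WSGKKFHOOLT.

W(22): 22+9=31≡5 → F
S(18): 18+9=27≡1 → B
G(6): 6+9=15 → P
K(10): 10+9=19 → T
K(10): 10+9=19 → T
F(5): 5+9=14 → O
H(7): 7+9=16 → Q
O(14): 14+9=23 → X
O(14): 14+9=23 → X
L(11): 11+9=20 → U
T(19): 19+9=28≡2 → C

FBPTTOQXXUC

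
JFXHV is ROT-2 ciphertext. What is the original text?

HDVFT

J(9): 9−2=7 → H
F(5): 5−2=3 → D
X(23): 23−2=21 → V
H(7): 7−2=5 → F
V(21): 21−2=19 → T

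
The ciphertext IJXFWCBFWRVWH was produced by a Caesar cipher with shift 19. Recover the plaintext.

I(8): 8−19=-11≡15 → P
J(9): 9−19=-10≡16 → Q
X(23): 23−19=4 → E
F(5): 5−19=-14≡12 → M
W(22): 22−19=3 → D
C(2): 2−19=-17≡9 → J
B(1): 1−19=-18≡8 → I
F(5): 5−19=-14≡12 → M
W(22): 22−19=3 → D
R(17): 17−19=-2≡24 → Y
V(21): 21−19=2 → C
W(22): 22−19=3 → D
H(7): 7−19=-12≡14 → O

PQEMDJIMDYCDO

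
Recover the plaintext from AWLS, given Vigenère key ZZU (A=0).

Repeat the key across the ciphertext: ZZUZ
A(0)−Z(25): -25≡1 → B
W(22)−Z(25): -3≡23 → X
L(11)−U(20): -9≡17 → R
S(18)−Z(25): -7≡19 → T

BXRT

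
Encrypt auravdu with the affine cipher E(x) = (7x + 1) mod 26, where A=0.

blqbswl

a(0): 7·0+1=1 → b
u(20): 7·20+1=141≡11 → l
r(17): 7·17+1=120≡16 → q
a(0): 7·0+1=1 → b
v(21): 7·21+1=148≡18 → s
d(3): 7·3+1=22 → w
u(20): 7·20+1=141≡11 → l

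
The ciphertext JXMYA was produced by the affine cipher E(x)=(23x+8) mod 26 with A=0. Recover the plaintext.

The inverse of 23 mod 26 is 17, since 23·17=391≡1. Apply D(y)=17·(y−8) mod 26:
J(9): 17·(9−8)=17 → R
X(23): 17·(23−8)=255≡21 → V
M(12): 17·(12−8)=68≡16 → Q
Y(24): 17·(24−8)=272≡12 → M
A(0): 17·(0−8)=-136≡20 → U

RVQMU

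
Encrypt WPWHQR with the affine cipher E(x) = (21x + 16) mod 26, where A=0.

KTKHOJ

W(22): 21·22+16=478≡10 → K
P(15): 21·15+16=331≡19 → T
W(22): 21·22+16=478≡10 → K
H(7): 21·7+16=163≡7 → H
Q(16): 21·16+16=352≡14 → O
R(17): 21·17+16=373≡9 → J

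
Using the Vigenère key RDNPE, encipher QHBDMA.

HKOSQR

Repeat the key across the message: RDNPER
Q(16)+R(17): 33≡7 → H
H(7)+D(3): 10 → K
B(1)+N(13): 14 → O
D(3)+P(15): 18 → S
M(12)+E(4): 16 → Q
A(0)+R(17): 17 → R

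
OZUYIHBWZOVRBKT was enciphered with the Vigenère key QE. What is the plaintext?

YVEUSDLSJKFNLGD

Repeat the key across the ciphertext: QEQEQEQEQEQEQEQ
O(14)−Q(16): -2≡24 → Y
Z(25)−E(4): 21 → V
U(20)−Q(16): 4 → E
Y(24)−E(4): 20 → U
I(8)−Q(16): -8≡18 → S
H(7)−E(4): 3 → D
B(1)−Q(16): -15≡11 → L
W(22)−E(4): 18 → S
Z(25)−Q(16): 9 → J
O(14)−E(4): 10 → K
V(21)−Q(16): 5 → F
R(17)−E(4): 13 → N
B(1)−Q(16): -15≡11 → L
K(10)−E(4): 6 → G
T(19)−Q(16): 3 → D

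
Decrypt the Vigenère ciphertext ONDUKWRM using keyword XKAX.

Repeat the key across the ciphertext: XKAXXKAX
O(14)−X(23): -9≡17 → R
N(13)−K(10): 3 → D
D(3)−A(0): 3 → D
U(20)−X(23): -3≡23 → X
K(10)−X(23): -13≡13 → N
W(22)−K(10): 12 → M
R(17)−A(0): 17 → R
M(12)−X(23): -11≡15 → P

RDDXNMRP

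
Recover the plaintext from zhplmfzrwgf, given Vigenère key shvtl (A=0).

Repeat the key across the ciphertext: shvtlshvtls
z(25)−s(18): 7 → h
h(7)−h(7): 0 → a
p(15)−v(21): -6≡20 → u
l(11)−t(19): -8≡18 → s
m(12)−l(11): 1 → b
f(5)−s(18): -13≡13 → n
z(25)−h(7): 18 → s
r(17)−v(21): -4≡22 → w
w(22)−t(19): 3 → d
g(6)−l(11): -5≡21 → v
f(5)−s(18): -13≡13 → n

hausbnswdvn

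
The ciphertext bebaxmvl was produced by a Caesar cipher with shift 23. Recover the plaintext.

ehedapyo

b(1): 1−23=-22≡4 → e
e(4): 4−23=-19≡7 → h
b(1): 1−23=-22≡4 → e
a(0): 0−23=-23≡3 → d
x(23): 23−23=0 → a
m(12): 12−23=-11≡15 → p
v(21): 21−23=-2≡24 → y
l(11): 11−23=-12≡14 → o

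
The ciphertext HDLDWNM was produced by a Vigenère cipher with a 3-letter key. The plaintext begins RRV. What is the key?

Subtract each crib letter from the matching ciphertext letter (mod 26):
H(7)−R(17)=-10≡16 → Q
D(3)−R(17)=-14≡12 → M
L(11)−V(21)=-10≡16 → Q

QMQ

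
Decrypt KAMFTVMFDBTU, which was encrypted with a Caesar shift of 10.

K(10): 10−10=0 → A
A(0): 0−10=-10≡16 → Q
M(12): 12−10=2 → C
F(5): 5−10=-5≡21 → V
T(19): 19−10=9 → J
V(21): 21−10=11 → L
M(12): 12−10=2 → C
F(5): 5−10=-5≡21 → V
D(3): 3−10=-7≡19 → T
B(1): 1−10=-9≡17 → R
T(19): 19−10=9 → J
U(20): 20−10=10 → K

AQCVJLCVTRJK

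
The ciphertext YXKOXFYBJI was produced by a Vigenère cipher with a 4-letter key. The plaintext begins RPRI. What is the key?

HITG

Subtract each crib letter from the matching ciphertext letter (mod 26):
Y(24)−R(17)=7 → H
X(23)−P(15)=8 → I
K(10)−R(17)=-7≡19 → T
O(14)−I(8)=6 → G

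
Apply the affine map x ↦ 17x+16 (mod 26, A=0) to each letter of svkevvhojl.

s(18): 17·18+16=322≡10 → k
v(21): 17·21+16=373≡9 → j
k(10): 17·10+16=186≡4 → e
e(4): 17·4+16=84≡6 → g
v(21): 17·21+16=373≡9 → j
v(21): 17·21+16=373≡9 → j
h(7): 17·7+16=135≡5 → f
o(14): 17·14+16=254≡20 → u
j(9): 17·9+16=169≡13 → n
l(11): 17·11+16=203≡21 → v

kjegjjfunv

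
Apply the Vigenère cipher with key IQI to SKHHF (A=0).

Repeat the key across the message: IQIIQ
S(18)+I(8): 26≡0 → A
K(10)+Q(16): 26≡0 → A
H(7)+I(8): 15 → P
H(7)+I(8): 15 → P
F(5)+Q(16): 21 → V

AAPPV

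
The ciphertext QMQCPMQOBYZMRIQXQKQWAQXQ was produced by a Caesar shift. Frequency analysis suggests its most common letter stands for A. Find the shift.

The most frequent ciphertext letter is Q (appears 8 times).
Q is position 16; A is position 0.
Shift = 16.

16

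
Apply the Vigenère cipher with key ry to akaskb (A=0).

rirqbz

Repeat the key across the message: ryryry
a(0)+r(17): 17 → r
k(10)+y(24): 34≡8 → i
a(0)+r(17): 17 → r
s(18)+y(24): 42≡16 → q
k(10)+r(17): 27≡1 → b
b(1)+y(24): 25 → z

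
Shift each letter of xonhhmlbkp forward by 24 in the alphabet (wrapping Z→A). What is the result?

vmlffkjzin

x(23): 23+24=47≡21 → v
o(14): 14+24=38≡12 → m
n(13): 13+24=37≡11 → l
h(7): 7+24=31≡5 → f
h(7): 7+24=31≡5 → f
m(12): 12+24=36≡10 → k
l(11): 11+24=35≡9 → j
b(1): 1+24=25 → z
k(10): 10+24=34≡8 → i
p(15): 15+24=39≡13 → n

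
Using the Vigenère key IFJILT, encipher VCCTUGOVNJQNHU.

Repeat the key across the message: IFJILTIFJILTIF
V(21)+I(8): 29≡3 → D
C(2)+F(5): 7 → H
C(2)+J(9): 11 → L
T(19)+I(8): 27≡1 → B
U(20)+L(11): 31≡5 → F
G(6)+T(19): 25 → Z
O(14)+I(8): 22 → W
V(21)+F(5): 26≡0 → A
N(13)+J(9): 22 → W
J(9)+I(8): 17 → R
Q(16)+L(11): 27≡1 → B
N(13)+T(19): 32≡6 → G
H(7)+I(8): 15 → P
U(20)+F(5): 25 → Z

DHLBFZWAWRBGPZ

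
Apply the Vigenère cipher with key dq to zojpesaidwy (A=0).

cemfhidygmb

Repeat the key across the message: dqdqdqdqdqd
z(25)+d(3): 28≡2 → c
o(14)+q(16): 30≡4 → e
j(9)+d(3): 12 → m
p(15)+q(16): 31≡5 → f
e(4)+d(3): 7 → h
s(18)+q(16): 34≡8 → i
a(0)+d(3): 3 → d
i(8)+q(16): 24 → y
d(3)+d(3): 6 → g
w(22)+q(16): 38≡12 → m
y(24)+d(3): 27≡1 → b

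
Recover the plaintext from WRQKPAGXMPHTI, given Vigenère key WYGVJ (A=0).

Repeat the key across the ciphertext: WYGVJWYGVJWYG
W(22)−W(22): 0 → A
R(17)−Y(24): -7≡19 → T
Q(16)−G(6): 10 → K
K(10)−V(21): -11≡15 → P
P(15)−J(9): 6 → G
A(0)−W(22): -22≡4 → E
G(6)−Y(24): -18≡8 → I
X(23)−G(6): 17 → R
M(12)−V(21): -9≡17 → R
P(15)−J(9): 6 → G
H(7)−W(22): -15≡11 → L
T(19)−Y(24): -5≡21 → V
I(8)−G(6): 2 → C

ATKPGEIRRGLVC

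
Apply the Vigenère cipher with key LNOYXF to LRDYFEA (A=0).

WERWCJL

Repeat the key across the message: LNOYXFL
L(11)+L(11): 22 → W
R(17)+N(13): 30≡4 → E
D(3)+O(14): 17 → R
Y(24)+Y(24): 48≡22 → W
F(5)+X(23): 28≡2 → C
E(4)+F(5): 9 → J
A(0)+L(11): 11 → L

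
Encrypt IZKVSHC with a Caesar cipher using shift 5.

NEPAXMH

I(8): 8+5=13 → N
Z(25): 25+5=30≡4 → E
K(10): 10+5=15 → P
V(21): 21+5=26≡0 → A
S(18): 18+5=23 → X
H(7): 7+5=12 → M
C(2): 2+5=7 → H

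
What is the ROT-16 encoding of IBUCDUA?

I(8): 8+16=24 → Y
B(1): 1+16=17 → R
U(20): 20+16=36≡10 → K
C(2): 2+16=18 → S
D(3): 3+16=19 → T
U(20): 20+16=36≡10 → K
A(0): 0+16=16 → Q

YRKSTKQ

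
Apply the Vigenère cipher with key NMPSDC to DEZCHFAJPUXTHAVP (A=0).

Repeat the key across the message: NMPSDCNMPSDCNMPS
D(3)+N(13): 16 → Q
E(4)+M(12): 16 → Q
Z(25)+P(15): 40≡14 → O
C(2)+S(18): 20 → U
H(7)+D(3): 10 → K
F(5)+C(2): 7 → H
A(0)+N(13): 13 → N
J(9)+M(12): 21 → V
P(15)+P(15): 30≡4 → E
U(20)+S(18): 38≡12 → M
X(23)+D(3): 26≡0 → A
T(19)+C(2): 21 → V
H(7)+N(13): 20 → U
A(0)+M(12): 12 → M
V(21)+P(15): 36≡10 → K
P(15)+S(18): 33≡7 → H

QQOUKHNVEMAVUMKH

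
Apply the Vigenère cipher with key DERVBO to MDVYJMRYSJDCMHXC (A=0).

PHMTKAUCJEEQPLOX

Repeat the key across the message: DERVBODERVBODERV
M(12)+D(3): 15 → P
D(3)+E(4): 7 → H
V(21)+R(17): 38≡12 → M
Y(24)+V(21): 45≡19 → T
J(9)+B(1): 10 → K
M(12)+O(14): 26≡0 → A
R(17)+D(3): 20 → U
Y(24)+E(4): 28≡2 → C
S(18)+R(17): 35≡9 → J
J(9)+V(21): 30≡4 → E
D(3)+B(1): 4 → E
C(2)+O(14): 16 → Q
M(12)+D(3): 15 → P
H(7)+E(4): 11 → L
X(23)+R(17): 40≡14 → O
C(2)+V(21): 23 → X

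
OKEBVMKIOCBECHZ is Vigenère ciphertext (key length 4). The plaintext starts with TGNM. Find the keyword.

VERP

Subtract each crib letter from the matching ciphertext letter (mod 26):
O(14)−T(19)=-5≡21 → V
K(10)−G(6)=4 → E
E(4)−N(13)=-9≡17 → R
B(1)−M(12)=-11≡15 → P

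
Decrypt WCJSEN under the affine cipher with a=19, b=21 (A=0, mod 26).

LZYTVQ

The inverse of 19 mod 26 is 11, since 19·11=209≡1. Apply D(y)=11·(y−21) mod 26:
W(22): 11·(22−21)=11 → L
C(2): 11·(2−21)=-209≡25 → Z
J(9): 11·(9−21)=-132≡24 → Y
S(18): 11·(18−21)=-33≡19 → T
E(4): 11·(4−21)=-187≡21 → V
N(13): 11·(13−21)=-88≡16 → Q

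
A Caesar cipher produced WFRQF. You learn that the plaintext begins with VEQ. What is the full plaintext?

From the crib: W(22)−V(21)=1, so the shift is 1.
Subtract 1 from each ciphertext letter:
W(22): 22−1=21 → V
F(5): 5−1=4 → E
R(17): 17−1=16 → Q
Q(16): 16−1=15 → P
F(5): 5−1=4 → E

VEQPE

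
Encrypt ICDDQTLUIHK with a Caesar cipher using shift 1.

JDEERUMVJIL

I(8): 8+1=9 → J
C(2): 2+1=3 → D
D(3): 3+1=4 → E
D(3): 3+1=4 → E
Q(16): 16+1=17 → R
T(19): 19+1=20 → U
L(11): 11+1=12 → M
U(20): 20+1=21 → V
I(8): 8+1=9 → J
H(7): 7+1=8 → I
K(10): 10+1=11 → L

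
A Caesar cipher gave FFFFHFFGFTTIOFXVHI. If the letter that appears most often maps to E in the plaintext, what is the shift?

The most frequent ciphertext letter is F (appears 8 times).
F is position 5; E is position 4.
Shift = 1.

1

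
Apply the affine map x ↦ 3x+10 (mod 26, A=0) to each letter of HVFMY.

FVZUE

H(7): 3·7+10=31≡5 → F
V(21): 3·21+10=73≡21 → V
F(5): 3·5+10=25 → Z
M(12): 3·12+10=46≡20 → U
Y(24): 3·24+10=82≡4 → E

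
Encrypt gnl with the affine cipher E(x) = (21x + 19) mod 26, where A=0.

pgq

g(6): 21·6+19=145≡15 → p
n(13): 21·13+19=292≡6 → g
l(11): 21·11+19=250≡16 → q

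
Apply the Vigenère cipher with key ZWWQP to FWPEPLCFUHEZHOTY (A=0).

ESLUEKYBKWDVDEIX

Repeat the key across the message: ZWWQPZWWQPZWWQPZ
F(5)+Z(25): 30≡4 → E
W(22)+W(22): 44≡18 → S
P(15)+W(22): 37≡11 → L
E(4)+Q(16): 20 → U
P(15)+P(15): 30≡4 → E
L(11)+Z(25): 36≡10 → K
C(2)+W(22): 24 → Y
F(5)+W(22): 27≡1 → B
U(20)+Q(16): 36≡10 → K
H(7)+P(15): 22 → W
E(4)+Z(25): 29≡3 → D
Z(25)+W(22): 47≡21 → V
H(7)+W(22): 29≡3 → D
O(14)+Q(16): 30≡4 → E
T(19)+P(15): 34≡8 → I
Y(24)+Z(25): 49≡23 → X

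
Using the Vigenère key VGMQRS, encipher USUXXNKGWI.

PYGNOFFMIY

Repeat the key across the message: VGMQRSVGMQ
U(20)+V(21): 41≡15 → P
S(18)+G(6): 24 → Y
U(20)+M(12): 32≡6 → G
X(23)+Q(16): 39≡13 → N
X(23)+R(17): 40≡14 → O
N(13)+S(18): 31≡5 → F
K(10)+V(21): 31≡5 → F
G(6)+G(6): 12 → M
W(22)+M(12): 34≡8 → I
I(8)+Q(16): 24 → Y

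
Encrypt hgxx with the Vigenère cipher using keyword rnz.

Repeat the key across the message: rnzr
h(7)+r(17): 24 → y
g(6)+n(13): 19 → t
x(23)+z(25): 48≡22 → w
x(23)+r(17): 40≡14 → o

ytwo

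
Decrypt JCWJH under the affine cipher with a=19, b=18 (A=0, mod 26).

The inverse of 19 mod 26 is 11, since 19·11=209≡1. Apply D(y)=11·(y−18) mod 26:
J(9): 11·(9−18)=-99≡5 → F
C(2): 11·(2−18)=-176≡6 → G
W(22): 11·(22−18)=44≡18 → S
J(9): 11·(9−18)=-99≡5 → F
H(7): 11·(7−18)=-121≡9 → J

FGSFJ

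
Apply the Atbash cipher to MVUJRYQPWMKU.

NEFQIBJKDNPF

M(12) → N(13)
V(21) → E(4)
U(20) → F(5)
J(9) → Q(16)
R(17) → I(8)
Y(24) → B(1)
Q(16) → J(9)
P(15) → K(10)
W(22) → D(3)
M(12) → N(13)
K(10) → P(15)
U(20) → F(5)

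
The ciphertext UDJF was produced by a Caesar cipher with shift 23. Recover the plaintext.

XGMI

U(20): 20−23=-3≡23 → X
D(3): 3−23=-20≡6 → G
J(9): 9−23=-14≡12 → M
F(5): 5−23=-18≡8 → I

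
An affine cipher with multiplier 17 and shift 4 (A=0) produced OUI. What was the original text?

The inverse of 17 mod 26 is 23, since 17·23=391≡1. Apply D(y)=23·(y−4) mod 26:
O(14): 23·(14−4)=230≡22 → W
U(20): 23·(20−4)=368≡4 → E
I(8): 23·(8−4)=92≡14 → O

WEO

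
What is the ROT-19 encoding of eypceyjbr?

xrivxrcuk

e(4): 4+19=23 → x
y(24): 24+19=43≡17 → r
p(15): 15+19=34≡8 → i
c(2): 2+19=21 → v
e(4): 4+19=23 → x
y(24): 24+19=43≡17 → r
j(9): 9+19=28≡2 → c
b(1): 1+19=20 → u
r(17): 17+19=36≡10 → k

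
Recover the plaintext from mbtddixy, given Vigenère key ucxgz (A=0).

szwxeovb

Repeat the key across the ciphertext: ucxgzucx
m(12)−u(20): -8≡18 → s
b(1)−c(2): -1≡25 → z
t(19)−x(23): -4≡22 → w
d(3)−g(6): -3≡23 → x
d(3)−z(25): -22≡4 → e
i(8)−u(20): -12≡14 → o
x(23)−c(2): 21 → v
y(24)−x(23): 1 → b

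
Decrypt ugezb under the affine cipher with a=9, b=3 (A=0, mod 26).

The inverse of 9 mod 26 is 3, since 9·3=27≡1. Apply D(y)=3·(y−3) mod 26:
u(20): 3·(20−3)=51≡25 → z
g(6): 3·(6−3)=9 → j
e(4): 3·(4−3)=3 → d
z(25): 3·(25−3)=66≡14 → o
b(1): 3·(1−3)=-6≡20 → u

zjdou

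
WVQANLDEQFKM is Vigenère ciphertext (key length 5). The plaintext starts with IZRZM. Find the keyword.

OWZBB

Subtract each crib letter from the matching ciphertext letter (mod 26):
W(22)−I(8)=14 → O
V(21)−Z(25)=-4≡22 → W
Q(16)−R(17)=-1≡25 → Z
A(0)−Z(25)=-25≡1 → B
N(13)−M(12)=1 → B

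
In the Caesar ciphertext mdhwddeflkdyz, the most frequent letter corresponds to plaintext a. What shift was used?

3

The most frequent ciphertext letter is d (appears 4 times).
d is position 3; a is position 0.
Shift = 3.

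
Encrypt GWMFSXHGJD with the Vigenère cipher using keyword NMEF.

Repeat the key across the message: NMEFNMEFNM
G(6)+N(13): 19 → T
W(22)+M(12): 34≡8 → I
M(12)+E(4): 16 → Q
F(5)+F(5): 10 → K
S(18)+N(13): 31≡5 → F
X(23)+M(12): 35≡9 → J
H(7)+E(4): 11 → L
G(6)+F(5): 11 → L
J(9)+N(13): 22 → W
D(3)+M(12): 15 → P

TIQKFJLLWP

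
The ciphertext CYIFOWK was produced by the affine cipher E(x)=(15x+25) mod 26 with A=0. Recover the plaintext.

The inverse of 15 mod 26 is 7, since 15·7=105≡1. Apply D(y)=7·(y−25) mod 26:
C(2): 7·(2−25)=-161≡21 → V
Y(24): 7·(24−25)=-7≡19 → T
I(8): 7·(8−25)=-119≡11 → L
F(5): 7·(5−25)=-140≡16 → Q
O(14): 7·(14−25)=-77≡1 → B
W(22): 7·(22−25)=-21≡5 → F
K(10): 7·(10−25)=-105≡25 → Z

VTLQBFZ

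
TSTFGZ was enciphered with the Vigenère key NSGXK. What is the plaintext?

Repeat the key across the ciphertext: NSGXKN
T(19)−N(13): 6 → G
S(18)−S(18): 0 → A
T(19)−G(6): 13 → N
F(5)−X(23): -18≡8 → I
G(6)−K(10): -4≡22 → W
Z(25)−N(13): 12 → M

GANIWM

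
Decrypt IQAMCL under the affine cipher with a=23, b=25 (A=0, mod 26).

The inverse of 23 mod 26 is 17, since 23·17=391≡1. Apply D(y)=17·(y−25) mod 26:
I(8): 17·(8−25)=-289≡23 → X
Q(16): 17·(16−25)=-153≡3 → D
A(0): 17·(0−25)=-425≡17 → R
M(12): 17·(12−25)=-221≡13 → N
C(2): 17·(2−25)=-391≡25 → Z
L(11): 17·(11−25)=-238≡22 → W

XDRNZW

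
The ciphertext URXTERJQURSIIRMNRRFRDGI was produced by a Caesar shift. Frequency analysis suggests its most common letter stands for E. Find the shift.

13

The most frequent ciphertext letter is R (appears 7 times).
R is position 17; E is position 4.
Shift = 13.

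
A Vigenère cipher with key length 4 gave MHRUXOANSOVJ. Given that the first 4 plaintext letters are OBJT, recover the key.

Subtract each crib letter from the matching ciphertext letter (mod 26):
M(12)−O(14)=-2≡24 → Y
H(7)−B(1)=6 → G
R(17)−J(9)=8 → I
U(20)−T(19)=1 → B

YGIB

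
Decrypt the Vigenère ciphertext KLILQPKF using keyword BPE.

Repeat the key across the ciphertext: BPEBPEBP
K(10)−B(1): 9 → J
L(11)−P(15): -4≡22 → W
I(8)−E(4): 4 → E
L(11)−B(1): 10 → K
Q(16)−P(15): 1 → B
P(15)−E(4): 11 → L
K(10)−B(1): 9 → J
F(5)−P(15): -10≡16 → Q

JWEKBLJQ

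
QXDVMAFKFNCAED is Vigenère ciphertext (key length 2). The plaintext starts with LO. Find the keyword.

FJ

Subtract each crib letter from the matching ciphertext letter (mod 26):
Q(16)−L(11)=5 → F
X(23)−O(14)=9 → J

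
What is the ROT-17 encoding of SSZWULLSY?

S(18): 18+17=35≡9 → J
S(18): 18+17=35≡9 → J
Z(25): 25+17=42≡16 → Q
W(22): 22+17=39≡13 → N
U(20): 20+17=37≡11 → L
L(11): 11+17=28≡2 → C
L(11): 11+17=28≡2 → C
S(18): 18+17=35≡9 → J
Y(24): 24+17=41≡15 → P

JJQNLCCJP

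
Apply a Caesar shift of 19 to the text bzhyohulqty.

b(1): 1+19=20 → u
z(25): 25+19=44≡18 → s
h(7): 7+19=26≡0 → a
y(24): 24+19=43≡17 → r
o(14): 14+19=33≡7 → h
h(7): 7+19=26≡0 → a
u(20): 20+19=39≡13 → n
l(11): 11+19=30≡4 → e
q(16): 16+19=35≡9 → j
t(19): 19+19=38≡12 → m
y(24): 24+19=43≡17 → r

usarhanejmr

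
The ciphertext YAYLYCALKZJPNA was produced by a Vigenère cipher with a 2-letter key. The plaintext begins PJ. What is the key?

Subtract each crib letter from the matching ciphertext letter (mod 26):
Y(24)−P(15)=9 → J
A(0)−J(9)=-9≡17 → R

JR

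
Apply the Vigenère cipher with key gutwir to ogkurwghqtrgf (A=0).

Repeat the key across the message: gutwirgutwirg
o(14)+g(6): 20 → u
g(6)+u(20): 26≡0 → a
k(10)+t(19): 29≡3 → d
u(20)+w(22): 42≡16 → q
r(17)+i(8): 25 → z
w(22)+r(17): 39≡13 → n
g(6)+g(6): 12 → m
h(7)+u(20): 27≡1 → b
q(16)+t(19): 35≡9 → j
t(19)+w(22): 41≡15 → p
r(17)+i(8): 25 → z
g(6)+r(17): 23 → x
f(5)+g(6): 11 → l

uadqznmbjpzxl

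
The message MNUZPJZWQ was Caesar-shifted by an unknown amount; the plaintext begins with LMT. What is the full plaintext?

LMTYOIYVP

From the crib: M(12)−L(11)=1, so the shift is 1.
Subtract 1 from each ciphertext letter:
M(12): 12−1=11 → L
N(13): 13−1=12 → M
U(20): 20−1=19 → T
Z(25): 25−1=24 → Y
P(15): 15−1=14 → O
J(9): 9−1=8 → I
Z(25): 25−1=24 → Y
W(22): 22−1=21 → V
Q(16): 16−1=15 → P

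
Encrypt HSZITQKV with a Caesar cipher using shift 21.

CNUDOLFQ

H(7): 7+21=28≡2 → C
S(18): 18+21=39≡13 → N
Z(25): 25+21=46≡20 → U
I(8): 8+21=29≡3 → D
T(19): 19+21=40≡14 → O
Q(16): 16+21=37≡11 → L
K(10): 10+21=31≡5 → F
V(21): 21+21=42≡16 → Q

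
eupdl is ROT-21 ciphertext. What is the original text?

e(4): 4−21=-17≡9 → j
u(20): 20−21=-1≡25 → z
p(15): 15−21=-6≡20 → u
d(3): 3−21=-18≡8 → i
l(11): 11−21=-10≡16 → q

jzuiq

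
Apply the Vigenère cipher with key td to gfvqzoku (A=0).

ziotsrdx

Repeat the key across the message: tdtdtdtd
g(6)+t(19): 25 → z
f(5)+d(3): 8 → i
v(21)+t(19): 40≡14 → o
q(16)+d(3): 19 → t
z(25)+t(19): 44≡18 → s
o(14)+d(3): 17 → r
k(10)+t(19): 29≡3 → d
u(20)+d(3): 23 → x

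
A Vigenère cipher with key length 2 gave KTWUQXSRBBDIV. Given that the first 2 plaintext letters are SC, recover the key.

Subtract each crib letter from the matching ciphertext letter (mod 26):
K(10)−S(18)=-8≡18 → S
T(19)−C(2)=17 → R

SR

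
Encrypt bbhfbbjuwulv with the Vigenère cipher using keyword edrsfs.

feyxgtnxnmqn

Repeat the key across the message: edrsfsedrsfs
b(1)+e(4): 5 → f
b(1)+d(3): 4 → e
h(7)+r(17): 24 → y
f(5)+s(18): 23 → x
b(1)+f(5): 6 → g
b(1)+s(18): 19 → t
j(9)+e(4): 13 → n
u(20)+d(3): 23 → x
w(22)+r(17): 39≡13 → n
u(20)+s(18): 38≡12 → m
l(11)+f(5): 16 → q
v(21)+s(18): 39≡13 → n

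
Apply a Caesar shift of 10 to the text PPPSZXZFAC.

P(15): 15+10=25 → Z
P(15): 15+10=25 → Z
P(15): 15+10=25 → Z
S(18): 18+10=28≡2 → C
Z(25): 25+10=35≡9 → J
X(23): 23+10=33≡7 → H
Z(25): 25+10=35≡9 → J
F(5): 5+10=15 → P
A(0): 0+10=10 → K
C(2): 2+10=12 → M

ZZZCJHJPKM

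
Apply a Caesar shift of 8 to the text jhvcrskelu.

j(9): 9+8=17 → r
h(7): 7+8=15 → p
v(21): 21+8=29≡3 → d
c(2): 2+8=10 → k
r(17): 17+8=25 → z
s(18): 18+8=26≡0 → a
k(10): 10+8=18 → s
e(4): 4+8=12 → m
l(11): 11+8=19 → t
u(20): 20+8=28≡2 → c

rpdkzasmtc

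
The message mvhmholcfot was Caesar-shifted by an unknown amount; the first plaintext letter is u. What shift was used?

18

From the crib: m(12)−u(20)=-8≡18, so the shift is 18.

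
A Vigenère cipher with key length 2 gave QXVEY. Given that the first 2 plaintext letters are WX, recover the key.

Subtract each crib letter from the matching ciphertext letter (mod 26):
Q(16)−W(22)=-6≡20 → U
X(23)−X(23)=0 → A

UA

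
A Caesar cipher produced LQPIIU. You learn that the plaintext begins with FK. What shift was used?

From the crib: L(11)−F(5)=6, so the shift is 6.

6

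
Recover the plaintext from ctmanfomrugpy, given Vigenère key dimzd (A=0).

Repeat the key across the ciphertext: dimzddimzddim
c(2)−d(3): -1≡25 → z
t(19)−i(8): 11 → l
m(12)−m(12): 0 → a
a(0)−z(25): -25≡1 → b
n(13)−d(3): 10 → k
f(5)−d(3): 2 → c
o(14)−i(8): 6 → g
m(12)−m(12): 0 → a
r(17)−z(25): -8≡18 → s
u(20)−d(3): 17 → r
g(6)−d(3): 3 → d
p(15)−i(8): 7 → h
y(24)−m(12): 12 → m

zlabkcgasrdhm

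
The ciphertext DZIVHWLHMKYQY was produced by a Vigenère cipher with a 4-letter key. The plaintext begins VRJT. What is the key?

Subtract each crib letter from the matching ciphertext letter (mod 26):
D(3)−V(21)=-18≡8 → I
Z(25)−R(17)=8 → I
I(8)−J(9)=-1≡25 → Z
V(21)−T(19)=2 → C

IIZC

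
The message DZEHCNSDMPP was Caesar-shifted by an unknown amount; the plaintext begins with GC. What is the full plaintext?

From the crib: D(3)−G(6)=-3≡23, so the shift is 23.
Subtract 23 from each ciphertext letter:
D(3): 3−23=-20≡6 → G
Z(25): 25−23=2 → C
E(4): 4−23=-19≡7 → H
H(7): 7−23=-16≡10 → K
C(2): 2−23=-21≡5 → F
N(13): 13−23=-10≡16 → Q
S(18): 18−23=-5≡21 → V
D(3): 3−23=-20≡6 → G
M(12): 12−23=-11≡15 → P
P(15): 15−23=-8≡18 → S
P(15): 15−23=-8≡18 → S

GCHKFQVGPSS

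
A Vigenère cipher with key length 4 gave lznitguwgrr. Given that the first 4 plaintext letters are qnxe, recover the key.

Subtract each crib letter from the matching ciphertext letter (mod 26):
l(11)−q(16)=-5≡21 → v
z(25)−n(13)=12 → m
n(13)−x(23)=-10≡16 → q
i(8)−e(4)=4 → e

vmqe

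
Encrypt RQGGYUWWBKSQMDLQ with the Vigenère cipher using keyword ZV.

Repeat the key across the message: ZVZVZVZVZVZVZVZV
R(17)+Z(25): 42≡16 → Q
Q(16)+V(21): 37≡11 → L
G(6)+Z(25): 31≡5 → F
G(6)+V(21): 27≡1 → B
Y(24)+Z(25): 49≡23 → X
U(20)+V(21): 41≡15 → P
W(22)+Z(25): 47≡21 → V
W(22)+V(21): 43≡17 → R
B(1)+Z(25): 26≡0 → A
K(10)+V(21): 31≡5 → F
S(18)+Z(25): 43≡17 → R
Q(16)+V(21): 37≡11 → L
M(12)+Z(25): 37≡11 → L
D(3)+V(21): 24 → Y
L(11)+Z(25): 36≡10 → K
Q(16)+V(21): 37≡11 → L

QLFBXPVRAFRLLYKL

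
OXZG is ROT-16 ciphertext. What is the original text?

O(14): 14−16=-2≡24 → Y
X(23): 23−16=7 → H
Z(25): 25−16=9 → J
G(6): 6−16=-10≡16 → Q

YHJQ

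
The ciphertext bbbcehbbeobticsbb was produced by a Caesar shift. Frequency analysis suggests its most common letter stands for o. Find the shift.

The most frequent ciphertext letter is b (appears 8 times).
b is position 1; o is position 14.
Shift = -13≡13.

13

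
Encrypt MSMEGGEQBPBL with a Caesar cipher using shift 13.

ZFZRTTRDOCOY

M(12): 12+13=25 → Z
S(18): 18+13=31≡5 → F
M(12): 12+13=25 → Z
E(4): 4+13=17 → R
G(6): 6+13=19 → T
G(6): 6+13=19 → T
E(4): 4+13=17 → R
Q(16): 16+13=29≡3 → D
B(1): 1+13=14 → O
P(15): 15+13=28≡2 → C
B(1): 1+13=14 → O
L(11): 11+13=24 → Y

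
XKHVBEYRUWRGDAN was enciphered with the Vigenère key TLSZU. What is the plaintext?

Repeat the key across the ciphertext: TLSZUTLSZUTLSZU
X(23)−T(19): 4 → E
K(10)−L(11): -1≡25 → Z
H(7)−S(18): -11≡15 → P
V(21)−Z(25): -4≡22 → W
B(1)−U(20): -19≡7 → H
E(4)−T(19): -15≡11 → L
Y(24)−L(11): 13 → N
R(17)−S(18): -1≡25 → Z
U(20)−Z(25): -5≡21 → V
W(22)−U(20): 2 → C
R(17)−T(19): -2≡24 → Y
G(6)−L(11): -5≡21 → V
D(3)−S(18): -15≡11 → L
A(0)−Z(25): -25≡1 → B
N(13)−U(20): -7≡19 → T

EZPWHLNZVCYVLBT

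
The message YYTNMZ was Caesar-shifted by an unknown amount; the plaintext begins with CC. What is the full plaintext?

From the crib: Y(24)−C(2)=22, so the shift is 22.
Subtract 22 from each ciphertext letter:
Y(24): 24−22=2 → C
Y(24): 24−22=2 → C
T(19): 19−22=-3≡23 → X
N(13): 13−22=-9≡17 → R
M(12): 12−22=-10≡16 → Q
Z(25): 25−22=3 → D

CCXRQD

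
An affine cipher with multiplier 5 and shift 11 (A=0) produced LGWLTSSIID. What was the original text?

AZXAMRRPPO

The inverse of 5 mod 26 is 21, since 5·21=105≡1. Apply D(y)=21·(y−11) mod 26:
L(11): 21·(11−11)=0 → A
G(6): 21·(6−11)=-105≡25 → Z
W(22): 21·(22−11)=231≡23 → X
L(11): 21·(11−11)=0 → A
T(19): 21·(19−11)=168≡12 → M
S(18): 21·(18−11)=147≡17 → R
S(18): 21·(18−11)=147≡17 → R
I(8): 21·(8−11)=-63≡15 → P
I(8): 21·(8−11)=-63≡15 → P
D(3): 21·(3−11)=-168≡14 → O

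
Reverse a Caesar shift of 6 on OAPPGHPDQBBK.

O(14): 14−6=8 → I
A(0): 0−6=-6≡20 → U
P(15): 15−6=9 → J
P(15): 15−6=9 → J
G(6): 6−6=0 → A
H(7): 7−6=1 → B
P(15): 15−6=9 → J
D(3): 3−6=-3≡23 → X
Q(16): 16−6=10 → K
B(1): 1−6=-5≡21 → V
B(1): 1−6=-5≡21 → V
K(10): 10−6=4 → E

IUJJABJXKVVE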